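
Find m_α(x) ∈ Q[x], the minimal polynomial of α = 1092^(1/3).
m_α(x) = x^3 - 1092

α satisfies α^3 = 1092, so x^3 - 1092 annihilates α. By the rational root test, a rational root p/q (in lowest terms) of x^3 - 1092 would satisfy p^3 = 1092 q^3, forcing q = 1 and p^3 = 1092; but 1092 is not a perfect cube, contradiction. A monic cubic over Q with no rational root is irreducible (any nontrivial factorization would include a linear factor). Hence x^3 - 1092 is the minimal polynomial of α, and in particular [Q(α):Q] = 3.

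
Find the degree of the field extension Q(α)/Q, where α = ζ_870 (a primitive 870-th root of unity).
[Q(α):Q] = 224

The minimal polynomial of ζ_870 over Q is the 870-th cyclotomic polynomial Φ_870(x), which is irreducible over Q and has degree φ(870) = 224. Hence [Q(α):Q] = φ(870) = 224.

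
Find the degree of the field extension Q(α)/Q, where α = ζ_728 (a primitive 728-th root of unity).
[Q(α):Q] = 288

The minimal polynomial of ζ_728 over Q is the 728-th cyclotomic polynomial Φ_728(x), which is irreducible over Q and has degree φ(728) = 288. Hence [Q(α):Q] = φ(728) = 288.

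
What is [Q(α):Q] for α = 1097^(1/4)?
[Q(α):Q] = 4

α is a root of x^4 - 1097. By Eisenstein's criterion at the prime p = 1097 (which divides the constant term 1097 but p^2 = 1203409 does not, since 1097 is squarefree), x^4 - 1097 is irreducible over Q. Hence [Q(α):Q] = 4.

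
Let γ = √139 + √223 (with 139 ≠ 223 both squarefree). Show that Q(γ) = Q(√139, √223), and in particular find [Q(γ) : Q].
[Q(γ) : Q] = 4 (equivalently, Q(γ) = Q(√139, √223))

Obviously Q(γ) ⊆ Q(√139, √223), and [Q(√139, √223):Q] = 4 (since 139, 223 are distinct squarefree integers > 1 with 30997 not a perfect square). To show equality we compute the minimal polynomial of γ. From γ = √139 + √223: γ^2 = 139 + 2√(30997) + 223 = 362 + 2√(30997), so γ^2 - 362 = 2√(30997); squaring, (γ^2 - 362)^2 = 4·30997, i.e. γ^4 - 724γ^2 + 131044 - 123988 = 0, i.e. γ^4 - 724γ^2 + 7056 = 0. So γ is a root of x^4 - 724x^2 + 7056. This polynomial is irreducible over Q: it has no rational root (each ±√139 ± √223 is irrational), and any factorization into two quadratics over Q would force √(30997) ∈ Q (pairing opposite roots) or √139, √223 ∈ Q (other pairings), all impossible. Hence [Q(γ):Q] = 4 = [Q(√139, √223):Q], so Q(γ) = Q(√139, √223).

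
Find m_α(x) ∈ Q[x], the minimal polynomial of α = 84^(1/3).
m_α(x) = x^3 - 84

α satisfies α^3 = 84, so x^3 - 84 annihilates α. By the rational root test, a rational root p/q (in lowest terms) of x^3 - 84 would satisfy p^3 = 84 q^3, forcing q = 1 and p^3 = 84; but 84 is not a perfect cube, contradiction. A monic cubic over Q with no rational root is irreducible (any nontrivial factorization would include a linear factor). Hence x^3 - 84 is the minimal polynomial of α, and in particular [Q(α):Q] = 3.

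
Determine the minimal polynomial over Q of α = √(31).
m_α(x) = x^2 - 31

α satisfies α^2 - 31 = 0, so x^2 - 31 annihilates α. Since d = 31 is squarefree and ≠ 1, it is not a perfect square in Q, so x^2 - 31 has no rational root and is therefore irreducible over Q (a degree-2 polynomial over a field is irreducible iff it has no root). Hence m_α(x) = x^2 - 31.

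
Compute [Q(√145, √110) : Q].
[Q(√145, √110) : Q] = 4

[Q(√145):Q] = 2 (min poly x^2 - 145, irreducible since 145 is squarefree > 1). For the top step, suppose √110 ∈ Q(√145), say √110 = c + d√145 with c, d ∈ Q. Squaring: 110 = c^2 + 145d^2 + 2cd√145. Since √145 ∉ Q this forces 2cd = 0. If d = 0 then √110 = c ∈ Q, contradicting 110 squarefree > 1. If c = 0 then 110 = 145d^2, so 145·110 = (145d)^2 is a perfect square in Q — but 145·110 = 15950 is not a perfect square (since 145 and 110 are distinct squarefree integers). Contradiction. Hence √110 ∉ Q(√145), so x^2 - 110 stays irreducible over Q(√145) and [Q(√145, √110) : Q(√145)] = 2. By the tower law, [Q(√145, √110) : Q] = 2 · 2 = 4.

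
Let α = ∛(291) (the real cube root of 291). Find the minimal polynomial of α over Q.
m_α(x) = x^3 - 291

α satisfies α^3 = 291, so x^3 - 291 annihilates α. By the rational root test, a rational root p/q (in lowest terms) of x^3 - 291 would satisfy p^3 = 291 q^3, forcing q = 1 and p^3 = 291; but 291 is not a perfect cube, contradiction. A monic cubic over Q with no rational root is irreducible (any nontrivial factorization would include a linear factor). Hence x^3 - 291 is the minimal polynomial of α, and in particular [Q(α):Q] = 3.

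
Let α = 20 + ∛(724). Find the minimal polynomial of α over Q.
m_α(x) = x^3 - 60x^2 + 1200x - 8724

Set β = α - 20 = ∛(724), so β^3 = 724. Then (α - 20)^3 - 724 = 0, i.e. α is a root of g(x) = (x - 20)^3 - 724 = x^3 - 60x^2 + 1200x - 8724. Since g(x) = h(x - 20) where h(x) = x^3 - 724, and h is irreducible over Q (because 724 is not a perfect cube, so h has no rational root, and a monic cubic with no rational root is irreducible), g is also irreducible (irreducibility is preserved under the substitution x → x - 20). Hence m_α(x) = x^3 - 60x^2 + 1200x - 8724.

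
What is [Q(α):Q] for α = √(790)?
[Q(α):Q] = 2

[Q(α):Q] equals the degree of the minimal polynomial of α. Here α^2 = 790 and x^2 - 790 is irreducible (d = 790 is squarefree, ≠ 1, hence not a square), so deg(m_α) = 2. Thus [Q(α):Q] = 2.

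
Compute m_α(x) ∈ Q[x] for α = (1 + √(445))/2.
m_α(x) = x^2 - x - 111

From 2α - 1 = √(445), squaring gives (2α - 1)^2 = 445, i.e. 4α^2 - 4α + 1 = 445, so α^2 - α + (1 - 445)/4 = 0. Since 445 ≡ 1 (mod 4), (1 - 445)/4 = -111 ∈ Z. The polynomial x^2 - x - 111 has discriminant 1 - 4·(-111) = 445, which is not a perfect square in Q (d = 445 is squarefree and ≠ 1), so x^2 - x - 111 is irreducible over Q. It is the minimal polynomial of α.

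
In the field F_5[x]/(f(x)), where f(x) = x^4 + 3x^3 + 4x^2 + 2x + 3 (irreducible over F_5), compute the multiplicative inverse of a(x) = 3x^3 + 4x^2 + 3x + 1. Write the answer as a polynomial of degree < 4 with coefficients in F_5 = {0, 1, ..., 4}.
a(x)^(-1) ≡ x^2 + 3x + 3 (mod f(x))

Since f is irreducible over F_5, F_5[x]/(f) is a field and a(x) ≠ 0 has an inverse. Apply the extended Euclidean algorithm to f(x) and a(x) in F_5[x]: f(x) = (2x)·a(x) + (3x^2 + 3);  a(x) = (x + 3)·(3x^2 + 3) + (2). The last nonzero remainder is the constant 2 = gcd(f, a) in F_5. Back-substituting through the division chain expresses 2 = s(x)·a(x) + t(x)·f(x) with s(x) ≡ 2x^2 + x + 1 (mod f), so (2x^2 + x + 1)·a(x) ≡ 2 (mod f). Multiplying by 2^(-1) ≡ 3 in F_5 gives a(x)^(-1) ≡ 3·(2x^2 + x + 1) ≡ x^2 + 3x + 3 (mod f). Check: (3x^3 + 4x^2 + 3x + 1)·(x^2 + 3x + 3) = 3x^5 + 3x^4 + 4x^3 + 2x^2 + 2x + 3 ≡ 1 (mod x^4 + 3x^3 + 4x^2 + 2x + 3).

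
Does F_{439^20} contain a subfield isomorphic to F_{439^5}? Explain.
Yes: F_{439^5} is a subfield of F_{439^20}

F_{p^m} embeds in F_{p^n} iff m | n (since F_{p^n} is the splitting field of x^(p^n) - x, and F_{p^m} ⊂ F_{p^n} forces p^n to be a power of p^m, i.e. m | n; conversely if m | n then every root of x^(p^m) - x is a root of x^(p^n) - x). Here 5 | 20 (since 20 = 4·5), so F_{439^5} is a subfield of F_{439^20}, and [F_{439^20} : F_{439^5}] = 20/5 = 4.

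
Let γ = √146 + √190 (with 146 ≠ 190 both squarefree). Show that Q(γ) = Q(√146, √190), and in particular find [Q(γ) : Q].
[Q(γ) : Q] = 4 (equivalently, Q(γ) = Q(√146, √190))

Obviously Q(γ) ⊆ Q(√146, √190), and [Q(√146, √190):Q] = 4 (since 146, 190 are distinct squarefree integers > 1 with 27740 not a perfect square). To show equality we compute the minimal polynomial of γ. From γ = √146 + √190: γ^2 = 146 + 2√(27740) + 190 = 336 + 2√(27740), so γ^2 - 336 = 2√(27740); squaring, (γ^2 - 336)^2 = 4·27740, i.e. γ^4 - 672γ^2 + 112896 - 110960 = 0, i.e. γ^4 - 672γ^2 + 1936 = 0. So γ is a root of x^4 - 672x^2 + 1936. This polynomial is irreducible over Q: it has no rational root (each ±√146 ± √190 is irrational), and any factorization into two quadratics over Q would force √(27740) ∈ Q (pairing opposite roots) or √146, √190 ∈ Q (other pairings), all impossible. Hence [Q(γ):Q] = 4 = [Q(√146, √190):Q], so Q(γ) = Q(√146, √190).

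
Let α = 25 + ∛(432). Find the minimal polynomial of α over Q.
m_α(x) = x^3 - 75x^2 + 1875x - 16057

Set β = α - 25 = ∛(432), so β^3 = 432. Then (α - 25)^3 - 432 = 0, i.e. α is a root of g(x) = (x - 25)^3 - 432 = x^3 - 75x^2 + 1875x - 16057. Since g(x) = h(x - 25) where h(x) = x^3 - 432, and h is irreducible over Q (because 432 is not a perfect cube, so h has no rational root, and a monic cubic with no rational root is irreducible), g is also irreducible (irreducibility is preserved under the substitution x → x - 25). Hence m_α(x) = x^3 - 75x^2 + 1875x - 16057.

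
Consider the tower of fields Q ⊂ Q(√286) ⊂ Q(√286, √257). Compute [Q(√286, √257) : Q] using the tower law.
[Q(√286, √257) : Q] = 4

[Q(√286):Q] = 2 (min poly x^2 - 286, irreducible since 286 is squarefree > 1). For the top step, suppose √257 ∈ Q(√286), say √257 = c + d√286 with c, d ∈ Q. Squaring: 257 = c^2 + 286d^2 + 2cd√286. Since √286 ∉ Q this forces 2cd = 0. If d = 0 then √257 = c ∈ Q, contradicting 257 squarefree > 1. If c = 0 then 257 = 286d^2, so 286·257 = (286d)^2 is a perfect square in Q — but 286·257 = 73502 is not a perfect square (since 286 and 257 are distinct squarefree integers). Contradiction. Hence √257 ∉ Q(√286), so x^2 - 257 stays irreducible over Q(√286) and [Q(√286, √257) : Q(√286)] = 2. By the tower law, [Q(√286, √257) : Q] = 2 · 2 = 4.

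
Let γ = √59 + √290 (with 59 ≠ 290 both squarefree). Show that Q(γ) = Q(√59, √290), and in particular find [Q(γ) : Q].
[Q(γ) : Q] = 4 (equivalently, Q(γ) = Q(√59, √290))

Obviously Q(γ) ⊆ Q(√59, √290), and [Q(√59, √290):Q] = 4 (since 59, 290 are distinct squarefree integers > 1 with 17110 not a perfect square). To show equality we compute the minimal polynomial of γ. From γ = √59 + √290: γ^2 = 59 + 2√(17110) + 290 = 349 + 2√(17110), so γ^2 - 349 = 2√(17110); squaring, (γ^2 - 349)^2 = 4·17110, i.e. γ^4 - 698γ^2 + 121801 - 68440 = 0, i.e. γ^4 - 698γ^2 + 53361 = 0. So γ is a root of x^4 - 698x^2 + 53361. This polynomial is irreducible over Q: it has no rational root (each ±√59 ± √290 is irrational), and any factorization into two quadratics over Q would force √(17110) ∈ Q (pairing opposite roots) or √59, √290 ∈ Q (other pairings), all impossible. Hence [Q(γ):Q] = 4 = [Q(√59, √290):Q], so Q(γ) = Q(√59, √290).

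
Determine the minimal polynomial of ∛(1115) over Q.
m_α(x) = x^3 - 1115

α satisfies α^3 = 1115, so x^3 - 1115 annihilates α. By the rational root test, a rational root p/q (in lowest terms) of x^3 - 1115 would satisfy p^3 = 1115 q^3, forcing q = 1 and p^3 = 1115; but 1115 is not a perfect cube, contradiction. A monic cubic over Q with no rational root is irreducible (any nontrivial factorization would include a linear factor). Hence x^3 - 1115 is the minimal polynomial of α, and in particular [Q(α):Q] = 3.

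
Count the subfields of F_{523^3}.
F_{523^3} has 2 subfields

The subfields of F_{p^n} are exactly the fields F_{p^d} for d | n (each is the fixed field of the unique index-d subgroup of Gal(F_{p^n}/F_p) ≅ Z/nZ). The divisors of n = 3 are {1, 3}, giving 2 subfields: F_{523^1}, F_{523^3}.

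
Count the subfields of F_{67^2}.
F_{67^2} has 2 subfields

The subfields of F_{p^n} are exactly the fields F_{p^d} for d | n (each is the fixed field of the unique index-d subgroup of Gal(F_{p^n}/F_p) ≅ Z/nZ). The divisors of n = 2 are {1, 2}, giving 2 subfields: F_{67^1}, F_{67^2}.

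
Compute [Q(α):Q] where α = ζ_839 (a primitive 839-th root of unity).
[Q(α):Q] = 838

The minimal polynomial of ζ_839 over Q is the 839-th cyclotomic polynomial Φ_839(x), which is irreducible over Q and has degree φ(839) = 838. Hence [Q(α):Q] = φ(839) = 838.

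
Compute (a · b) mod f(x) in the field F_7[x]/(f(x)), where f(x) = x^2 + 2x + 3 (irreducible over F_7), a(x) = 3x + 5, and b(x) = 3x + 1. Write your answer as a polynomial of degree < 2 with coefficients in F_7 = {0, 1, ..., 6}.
a · b ≡ 6 (mod f(x))

Multiply in F_7[x]: a(x)·b(x) = (3x + 5)·(3x + 1) = 2x^2 + 4x + 5. This has degree ≥ 2, so divide by f(x) over F_7: 2x^2 + 4x + 5 = (2)·(x^2 + 2x + 3) + (6). Hence a·b ≡ 6 (mod f). (F_7[x]/(f) is a field with 7^2 = 49 elements since f is irreducible of degree 2.)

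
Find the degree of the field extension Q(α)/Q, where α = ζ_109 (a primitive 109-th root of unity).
[Q(α):Q] = 108

The minimal polynomial of ζ_109 over Q is the 109-th cyclotomic polynomial Φ_109(x), which is irreducible over Q and has degree φ(109) = 108. Hence [Q(α):Q] = φ(109) = 108.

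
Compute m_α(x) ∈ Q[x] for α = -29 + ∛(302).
m_α(x) = x^3 + 87x^2 + 2523x + 24087

Set β = α + 29 = ∛(302), so β^3 = 302. Then (α + 29)^3 - 302 = 0, i.e. α is a root of g(x) = (x + 29)^3 - 302 = x^3 + 87x^2 + 2523x + 24087. Since g(x) = h(x + 29) where h(x) = x^3 - 302, and h is irreducible over Q (because 302 is not a perfect cube, so h has no rational root, and a monic cubic with no rational root is irreducible), g is also irreducible (irreducibility is preserved under the substitution x → x + 29). Hence m_α(x) = x^3 + 87x^2 + 2523x + 24087.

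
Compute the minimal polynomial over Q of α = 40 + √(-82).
m_α(x) = x^2 - 80x + 1682

From α - 40 = √(-82), squaring gives (α - 40)^2 = -82, i.e. α^2 - 80α + 1600 = -82, so α^2 - 80α + 1682 = 0. The discriminant of x^2 - 80x + 1682 is (-80)^2 - 4·(1682) = 6400 - 6728 = -328, and 4·(-82) is not a perfect square in Q since -82 is squarefree and ≠ 1. Hence x^2 - 80x + 1682 is irreducible over Q and is the minimal polynomial of α.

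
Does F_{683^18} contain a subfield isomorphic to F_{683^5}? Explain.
No: F_{683^5} is not a subfield of F_{683^18}

F_{p^m} embeds in F_{p^n} iff m | n. Here 5 ∤ 18 (since 18 = 3·5 + 3 with remainder 3 ≠ 0), so F_{683^5} is not a subfield of F_{683^18}. Equivalently: if it were, the tower law would give 5 = [F_{683^5}:F_683] dividing [F_{683^18}:F_683] = 18, contradiction.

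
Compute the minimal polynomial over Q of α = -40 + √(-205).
m_α(x) = x^2 + 80x + 1805

From α + 40 = √(-205), squaring gives (α + 40)^2 = -205, i.e. α^2 + 80α + 1600 = -205, so α^2 + 80α + 1805 = 0. The discriminant of x^2 + 80x + 1805 is (80)^2 - 4·(1805) = 6400 - 7220 = -820, and 4·(-205) is not a perfect square in Q since -205 is squarefree and ≠ 1. Hence x^2 + 80x + 1805 is irreducible over Q and is the minimal polynomial of α.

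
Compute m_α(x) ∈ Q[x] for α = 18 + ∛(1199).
m_α(x) = x^3 - 54x^2 + 972x - 7031

Set β = α - 18 = ∛(1199), so β^3 = 1199. Then (α - 18)^3 - 1199 = 0, i.e. α is a root of g(x) = (x - 18)^3 - 1199 = x^3 - 54x^2 + 972x - 7031. Since g(x) = h(x - 18) where h(x) = x^3 - 1199, and h is irreducible over Q (because 1199 is not a perfect cube, so h has no rational root, and a monic cubic with no rational root is irreducible), g is also irreducible (irreducibility is preserved under the substitution x → x - 18). Hence m_α(x) = x^3 - 54x^2 + 972x - 7031.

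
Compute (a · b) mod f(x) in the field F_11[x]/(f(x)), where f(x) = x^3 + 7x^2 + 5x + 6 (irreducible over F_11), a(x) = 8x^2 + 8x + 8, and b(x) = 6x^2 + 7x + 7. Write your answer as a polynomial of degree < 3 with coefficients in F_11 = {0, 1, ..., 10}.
a · b ≡ 4x^2 + 5x + 7 (mod f(x))

Multiply in F_11[x]: a(x)·b(x) = (8x^2 + 8x + 8)·(6x^2 + 7x + 7) = 4x^4 + 5x^3 + 6x^2 + 2x + 1. This has degree ≥ 3, so divide by f(x) over F_11: 4x^4 + 5x^3 + 6x^2 + 2x + 1 = (4x + 10)·(x^3 + 7x^2 + 5x + 6) + (4x^2 + 5x + 7). Hence a·b ≡ 4x^2 + 5x + 7 (mod f). (F_11[x]/(f) is a field with 11^3 = 1331 elements since f is irreducible of degree 3.)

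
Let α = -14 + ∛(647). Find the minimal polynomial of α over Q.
m_α(x) = x^3 + 42x^2 + 588x + 2097

Set β = α + 14 = ∛(647), so β^3 = 647. Then (α + 14)^3 - 647 = 0, i.e. α is a root of g(x) = (x + 14)^3 - 647 = x^3 + 42x^2 + 588x + 2097. Since g(x) = h(x + 14) where h(x) = x^3 - 647, and h is irreducible over Q (because 647 is not a perfect cube, so h has no rational root, and a monic cubic with no rational root is irreducible), g is also irreducible (irreducibility is preserved under the substitution x → x + 14). Hence m_α(x) = x^3 + 42x^2 + 588x + 2097.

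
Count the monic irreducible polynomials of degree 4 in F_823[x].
There are 114693474228 monic irreducible polynomials of degree 4 over F_823

Each element of F_{823^4} that lies in no proper subfield is a root of exactly one monic irreducible of degree 4 over F_823, and each such polynomial has 4 distinct roots in F_{823^4}. By Möbius inversion the count is N_823(4) = (1/4) Σ_{d|4} μ(4/d) · 823^d = (1/4)(μ(4)·823^1 + μ(2)·823^2 + μ(1)·823^4) = 458773896912/4 = 114693474228.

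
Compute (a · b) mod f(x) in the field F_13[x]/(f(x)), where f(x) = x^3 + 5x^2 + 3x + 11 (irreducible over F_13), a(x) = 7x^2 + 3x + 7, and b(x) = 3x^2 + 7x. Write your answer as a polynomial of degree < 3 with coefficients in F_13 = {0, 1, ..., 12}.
a · b ≡ 6x^2 + 11x + 10 (mod f(x))

Multiply in F_13[x]: a(x)·b(x) = (7x^2 + 3x + 7)·(3x^2 + 7x) = 8x^4 + 6x^3 + 3x^2 + 10x. This has degree ≥ 3, so divide by f(x) over F_13: 8x^4 + 6x^3 + 3x^2 + 10x = (8x + 5)·(x^3 + 5x^2 + 3x + 11) + (6x^2 + 11x + 10). Hence a·b ≡ 6x^2 + 11x + 10 (mod f). (F_13[x]/(f) is a field with 13^3 = 2197 elements since f is irreducible of degree 3.)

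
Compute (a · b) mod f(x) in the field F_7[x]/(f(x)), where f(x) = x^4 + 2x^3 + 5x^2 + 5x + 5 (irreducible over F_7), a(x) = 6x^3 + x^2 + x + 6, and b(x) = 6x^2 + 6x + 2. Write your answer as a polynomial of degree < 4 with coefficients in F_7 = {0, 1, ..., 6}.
a · b ≡ 2x^3 + x + 1 (mod f(x))

Multiply in F_7[x]: a(x)·b(x) = (6x^3 + x^2 + x + 6)·(6x^2 + 6x + 2) = x^5 + 3x^3 + 2x^2 + 3x + 5. This has degree ≥ 4, so divide by f(x) over F_7: x^5 + 3x^3 + 2x^2 + 3x + 5 = (x + 5)·(x^4 + 2x^3 + 5x^2 + 5x + 5) + (2x^3 + x + 1). Hence a·b ≡ 2x^3 + x + 1 (mod f). (F_7[x]/(f) is a field with 7^4 = 2401 elements since f is irreducible of degree 4.)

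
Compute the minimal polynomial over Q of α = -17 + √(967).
m_α(x) = x^2 + 34x - 678

From α + 17 = √(967), squaring gives (α + 17)^2 = 967, i.e. α^2 + 34α + 289 = 967, so α^2 + 34α - 678 = 0. The discriminant of x^2 + 34x - 678 is (34)^2 - 4·(-678) = 1156 + 2712 = 3868, and 4·(967) is not a perfect square in Q since 967 is squarefree and ≠ 1. Hence x^2 + 34x - 678 is irreducible over Q and is the minimal polynomial of α.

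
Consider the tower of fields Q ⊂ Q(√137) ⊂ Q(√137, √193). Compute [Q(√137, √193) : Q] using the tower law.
[Q(√137, √193) : Q] = 4

[Q(√137):Q] = 2 (min poly x^2 - 137, irreducible since 137 is squarefree > 1). For the top step, suppose √193 ∈ Q(√137), say √193 = c + d√137 with c, d ∈ Q. Squaring: 193 = c^2 + 137d^2 + 2cd√137. Since √137 ∉ Q this forces 2cd = 0. If d = 0 then √193 = c ∈ Q, contradicting 193 squarefree > 1. If c = 0 then 193 = 137d^2, so 137·193 = (137d)^2 is a perfect square in Q — but 137·193 = 26441 is not a perfect square (since 137 and 193 are distinct squarefree integers). Contradiction. Hence √193 ∉ Q(√137), so x^2 - 193 stays irreducible over Q(√137) and [Q(√137, √193) : Q(√137)] = 2. By the tower law, [Q(√137, √193) : Q] = 2 · 2 = 4.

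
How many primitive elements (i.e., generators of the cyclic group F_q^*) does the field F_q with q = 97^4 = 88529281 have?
There are φ(88529280) = 20213760 primitive elements

F_q^* is cyclic of order q - 1 = 88529280. A cyclic group of order m has exactly φ(m) generators. Here m = 88529280 = 2^7 · 3 · 5 · 7^2 · 941, so the number of primitive elements is φ(88529280) = 20213760.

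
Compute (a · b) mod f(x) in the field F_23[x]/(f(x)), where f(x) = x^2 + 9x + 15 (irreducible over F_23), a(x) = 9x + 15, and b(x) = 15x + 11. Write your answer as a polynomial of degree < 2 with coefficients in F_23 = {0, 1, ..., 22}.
a · b ≡ 6x + 3 (mod f(x))

Multiply in F_23[x]: a(x)·b(x) = (9x + 15)·(15x + 11) = 20x^2 + 2x + 4. This has degree ≥ 2, so divide by f(x) over F_23: 20x^2 + 2x + 4 = (20)·(x^2 + 9x + 15) + (6x + 3). Hence a·b ≡ 6x + 3 (mod f). (F_23[x]/(f) is a field with 23^2 = 529 elements since f is irreducible of degree 2.)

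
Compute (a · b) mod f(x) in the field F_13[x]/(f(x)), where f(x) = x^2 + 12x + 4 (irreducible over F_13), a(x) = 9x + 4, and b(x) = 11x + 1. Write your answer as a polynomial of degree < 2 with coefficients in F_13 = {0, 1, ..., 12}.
a · b ≡ 9x + 11 (mod f(x))

Multiply in F_13[x]: a(x)·b(x) = (9x + 4)·(11x + 1) = 8x^2 + x + 4. This has degree ≥ 2, so divide by f(x) over F_13: 8x^2 + x + 4 = (8)·(x^2 + 12x + 4) + (9x + 11). Hence a·b ≡ 9x + 11 (mod f). (F_13[x]/(f) is a field with 13^2 = 169 elements since f is irreducible of degree 2.)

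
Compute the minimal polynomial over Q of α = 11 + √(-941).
m_α(x) = x^2 - 22x + 1062

From α - 11 = √(-941), squaring gives (α - 11)^2 = -941, i.e. α^2 - 22α + 121 = -941, so α^2 - 22α + 1062 = 0. The discriminant of x^2 - 22x + 1062 is (-22)^2 - 4·(1062) = 484 - 4248 = -3764, and 4·(-941) is not a perfect square in Q since -941 is squarefree and ≠ 1. Hence x^2 - 22x + 1062 is irreducible over Q and is the minimal polynomial of α.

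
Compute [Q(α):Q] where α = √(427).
[Q(α):Q] = 2

[Q(α):Q] equals the degree of the minimal polynomial of α. Here α^2 = 427 and x^2 - 427 is irreducible (d = 427 is squarefree, ≠ 1, hence not a square), so deg(m_α) = 2. Thus [Q(α):Q] = 2.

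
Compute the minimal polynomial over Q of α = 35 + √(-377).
m_α(x) = x^2 - 70x + 1602

From α - 35 = √(-377), squaring gives (α - 35)^2 = -377, i.e. α^2 - 70α + 1225 = -377, so α^2 - 70α + 1602 = 0. The discriminant of x^2 - 70x + 1602 is (-70)^2 - 4·(1602) = 4900 - 6408 = -1508, and 4·(-377) is not a perfect square in Q since -377 is squarefree and ≠ 1. Hence x^2 - 70x + 1602 is irreducible over Q and is the minimal polynomial of α.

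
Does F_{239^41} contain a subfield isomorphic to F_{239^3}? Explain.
No: F_{239^3} is not a subfield of F_{239^41}

F_{p^m} embeds in F_{p^n} iff m | n. Here 3 ∤ 41 (since 41 = 13·3 + 2 with remainder 2 ≠ 0), so F_{239^3} is not a subfield of F_{239^41}. Equivalently: if it were, the tower law would give 3 = [F_{239^3}:F_239] dividing [F_{239^41}:F_239] = 41, contradiction.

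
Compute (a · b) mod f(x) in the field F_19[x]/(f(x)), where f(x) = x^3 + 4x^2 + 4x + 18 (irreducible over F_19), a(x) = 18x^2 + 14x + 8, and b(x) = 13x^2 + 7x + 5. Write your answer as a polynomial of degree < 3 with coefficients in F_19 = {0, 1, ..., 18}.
a · b ≡ 6x^2 + 3x + 1 (mod f(x))

Multiply in F_19[x]: a(x)·b(x) = (18x^2 + 14x + 8)·(13x^2 + 7x + 5) = 6x^4 + 4x^3 + 7x^2 + 12x + 2. This has degree ≥ 3, so divide by f(x) over F_19: 6x^4 + 4x^3 + 7x^2 + 12x + 2 = (6x + 18)·(x^3 + 4x^2 + 4x + 18) + (6x^2 + 3x + 1). Hence a·b ≡ 6x^2 + 3x + 1 (mod f). (F_19[x]/(f) is a field with 19^3 = 6859 elements since f is irreducible of degree 3.)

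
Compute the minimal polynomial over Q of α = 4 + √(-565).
m_α(x) = x^2 - 8x + 581

From α - 4 = √(-565), squaring gives (α - 4)^2 = -565, i.e. α^2 - 8α + 16 = -565, so α^2 - 8α + 581 = 0. The discriminant of x^2 - 8x + 581 is (-8)^2 - 4·(581) = 64 - 2324 = -2260, and 4·(-565) is not a perfect square in Q since -565 is squarefree and ≠ 1. Hence x^2 - 8x + 581 is irreducible over Q and is the minimal polynomial of α.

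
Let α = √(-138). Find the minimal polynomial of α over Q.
m_α(x) = x^2 + 138

α satisfies α^2 + 138 = 0, so x^2 + 138 annihilates α. Since d = -138 is squarefree and ≠ 1, it is not a perfect square in Q, so x^2 + 138 has no rational root and is therefore irreducible over Q (a degree-2 polynomial over a field is irreducible iff it has no root). Hence m_α(x) = x^2 + 138.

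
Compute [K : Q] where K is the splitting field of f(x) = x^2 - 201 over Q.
[K : Q] = 2

f(x) = x^2 - 201 factors as (x - √201)(x + √201). The splitting field is K = Q(√201). Since 201 is squarefree and > 1, it is not a perfect square, so x^2 - 201 is irreducible over Q and [Q(√201) : Q] = 2. Hence [K : Q] = 2.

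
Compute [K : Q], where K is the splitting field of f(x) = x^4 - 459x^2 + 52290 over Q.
[K : Q] = 4

Solving the quadratic in x^2: x^2 = (459 ± √(459^2 - 4·52290))/2 = (459 ± √1521)/2 = (459 ± 39)/2, giving x^2 = 249 or x^2 = 210. So f(x) = (x^2 - 249)(x^2 - 210) and the roots of f are ±√249, ±√210. Hence the splitting field is K = Q(√249, √210). Since 249 and 210 are distinct squarefree integers > 1, their product 52290 is not a perfect square, so √210 ∉ Q(√249). By the tower law [K:Q] = [Q(√249,√210):Q(√249)] · [Q(√249):Q] = 2 · 2 = 4.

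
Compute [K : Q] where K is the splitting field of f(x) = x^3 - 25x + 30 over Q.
[K : Q] = 6

By the rational root test, any rational root of the monic integer polynomial f(x) = x^3 - 25x + 30 must be an integer dividing the constant term 30, i.e. one of ±{1, 2, 3, 5, 6, 10, 15, 30}. Evaluating: f(1) = 6, f(-1) = 54, f(2) = -12, f(-2) = 72, f(3) = -18, f(-3) = 78, f(5) = 30, f(-5) = 30, f(6) = 96, f(-6) = -36, f(10) = 780, f(-10) = -720, f(15) = 3030, f(-15) = -2970, f(30) = 26280, f(-30) = -26220; none is 0, so f has no rational root and is therefore irreducible over Q (a cubic with no linear factor over a field is irreducible). For an irreducible cubic, the Galois group is A_3 or S_3 according as the discriminant disc(f) = -4a^3 - 27b^2 = -4·(-25)^3 - 27·(30)^2 = 38200 is or is not a square in Q. Here disc(f) = 38200 is not a perfect square in Q, so the Galois group of f over Q is not contained in A_3 and must be all of S_3. The splitting field has degree |S_3| = 6 over Q, so [K : Q] = 6.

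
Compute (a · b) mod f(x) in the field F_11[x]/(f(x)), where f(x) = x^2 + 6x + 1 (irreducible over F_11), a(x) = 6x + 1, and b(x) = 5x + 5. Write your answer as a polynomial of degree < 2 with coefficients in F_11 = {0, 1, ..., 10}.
a · b ≡ 9x + 8 (mod f(x))

Multiply in F_11[x]: a(x)·b(x) = (6x + 1)·(5x + 5) = 8x^2 + 2x + 5. This has degree ≥ 2, so divide by f(x) over F_11: 8x^2 + 2x + 5 = (8)·(x^2 + 6x + 1) + (9x + 8). Hence a·b ≡ 9x + 8 (mod f). (F_11[x]/(f) is a field with 11^2 = 121 elements since f is irreducible of degree 2.)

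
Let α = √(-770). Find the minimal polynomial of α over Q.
m_α(x) = x^2 + 770

α satisfies α^2 + 770 = 0, so x^2 + 770 annihilates α. Since d = -770 is squarefree and ≠ 1, it is not a perfect square in Q, so x^2 + 770 has no rational root and is therefore irreducible over Q (a degree-2 polynomial over a field is irreducible iff it has no root). Hence m_α(x) = x^2 + 770.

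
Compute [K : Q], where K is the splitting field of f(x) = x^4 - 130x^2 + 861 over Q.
[K : Q] = 4

Solving the quadratic in x^2: x^2 = (130 ± √(130^2 - 4·861))/2 = (130 ± √13456)/2 = (130 ± 116)/2, giving x^2 = 7 or x^2 = 123. So f(x) = (x^2 - 7)(x^2 - 123) and the roots of f are ±√7, ±√123. Hence the splitting field is K = Q(√7, √123). Since 7 and 123 are distinct squarefree integers > 1, their product 861 is not a perfect square, so √123 ∉ Q(√7). By the tower law [K:Q] = [Q(√7,√123):Q(√7)] · [Q(√7):Q] = 2 · 2 = 4.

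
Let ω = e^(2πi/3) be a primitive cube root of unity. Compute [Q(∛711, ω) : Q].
[Q(∛711, ω) : Q] = 6

[Q(∛711):Q] = 3 (min poly x^3 - 711, irreducible since 711 is not a perfect cube). [Q(ω):Q] = 2 (min poly x^2 + x + 1). Since Q(∛711) ⊂ R and ω ∉ R, we have ω ∉ Q(∛711), so x^2 + x + 1 remains irreducible over Q(∛711) and [Q(∛711, ω) : Q(∛711)] = 2. By the tower law, [Q(∛711, ω) : Q] = 3 · 2 = 6. (In fact Q(∛711, ω) is the splitting field of x^3 - 711 over Q.)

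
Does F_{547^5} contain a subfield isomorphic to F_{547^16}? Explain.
No: F_{547^16} is not a subfield of F_{547^5}

F_{p^m} embeds in F_{p^n} iff m | n. Here 16 ∤ 5 (since 5 = 0·16 + 5 with remainder 5 ≠ 0), so F_{547^16} is not a subfield of F_{547^5}. Equivalently: if it were, the tower law would give 16 = [F_{547^16}:F_547] dividing [F_{547^5}:F_547] = 5, contradiction.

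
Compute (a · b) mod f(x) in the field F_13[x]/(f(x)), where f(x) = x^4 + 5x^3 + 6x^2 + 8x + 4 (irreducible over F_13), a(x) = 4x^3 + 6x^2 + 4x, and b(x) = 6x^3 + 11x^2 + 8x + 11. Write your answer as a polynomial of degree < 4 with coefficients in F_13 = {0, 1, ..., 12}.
a · b ≡ 9x^3 + 8x^2 + 2x + 3 (mod f(x))

Multiply in F_13[x]: a(x)·b(x) = (4x^3 + 6x^2 + 4x)·(6x^3 + 11x^2 + 8x + 11) = 11x^6 + 2x^5 + 5x^4 + 6x^3 + 7x^2 + 5x. This has degree ≥ 4, so divide by f(x) over F_13: 11x^6 + 2x^5 + 5x^4 + 6x^3 + 7x^2 + 5x = (11x^2 + 12x + 9)·(x^4 + 5x^3 + 6x^2 + 8x + 4) + (9x^3 + 8x^2 + 2x + 3). Hence a·b ≡ 9x^3 + 8x^2 + 2x + 3 (mod f). (F_13[x]/(f) is a field with 13^4 = 28561 elements since f is irreducible of degree 4.)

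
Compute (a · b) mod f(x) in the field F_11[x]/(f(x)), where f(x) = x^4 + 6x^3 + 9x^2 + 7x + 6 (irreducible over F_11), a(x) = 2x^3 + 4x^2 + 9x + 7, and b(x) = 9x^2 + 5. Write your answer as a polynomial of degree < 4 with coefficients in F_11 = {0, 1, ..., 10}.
a · b ≡ 9x^3 + x + 5 (mod f(x))

Multiply in F_11[x]: a(x)·b(x) = (2x^3 + 4x^2 + 9x + 7)·(9x^2 + 5) = 7x^5 + 3x^4 + 3x^3 + 6x^2 + x + 2. This has degree ≥ 4, so divide by f(x) over F_11: 7x^5 + 3x^4 + 3x^3 + 6x^2 + x + 2 = (7x + 5)·(x^4 + 6x^3 + 9x^2 + 7x + 6) + (9x^3 + x + 5). Hence a·b ≡ 9x^3 + x + 5 (mod f). (F_11[x]/(f) is a field with 11^4 = 14641 elements since f is irreducible of degree 4.)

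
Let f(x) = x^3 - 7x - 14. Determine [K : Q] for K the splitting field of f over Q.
[K : Q] = 6

By the rational root test, any rational root of the monic integer polynomial f(x) = x^3 - 7x - 14 must be an integer dividing the constant term -14, i.e. one of ±{1, 2, 7, 14}. Evaluating: f(1) = -20, f(-1) = -8, f(2) = -20, f(-2) = -8, f(7) = 280, f(-7) = -308, f(14) = 2632, f(-14) = -2660; none is 0, so f has no rational root and is therefore irreducible over Q (a cubic with no linear factor over a field is irreducible). For an irreducible cubic, the Galois group is A_3 or S_3 according as the discriminant disc(f) = -4a^3 - 27b^2 = -4·(-7)^3 - 27·(-14)^2 = -3920 is or is not a square in Q. Here disc(f) = -3920 is not a perfect square in Q, so the Galois group of f over Q is not contained in A_3 and must be all of S_3. The splitting field has degree |S_3| = 6 over Q, so [K : Q] = 6.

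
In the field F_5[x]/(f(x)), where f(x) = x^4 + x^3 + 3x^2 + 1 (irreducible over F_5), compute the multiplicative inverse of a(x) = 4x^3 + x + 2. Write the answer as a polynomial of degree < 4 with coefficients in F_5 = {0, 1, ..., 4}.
a(x)^(-1) ≡ 2x^3 + 3x^2 + x + 2 (mod f(x))

Since f is irreducible over F_5, F_5[x]/(f) is a field and a(x) ≠ 0 has an inverse. Apply the extended Euclidean algorithm to f(x) and a(x) in F_5[x]: f(x) = (4x + 4)·a(x) + (4x^2 + 3x + 3);  a(x) = (x + 3)·(4x^2 + 3x + 3) + (4x + 3);  (4x^2 + 3x + 3) = (x)·(4x + 3) + (3). The last nonzero remainder is the constant 3 = gcd(f, a) in F_5. Back-substituting through the division chain expresses 3 = s(x)·a(x) + t(x)·f(x) with s(x) ≡ x^3 + 4x^2 + 3x + 1 (mod f), so (x^3 + 4x^2 + 3x + 1)·a(x) ≡ 3 (mod f). Multiplying by 3^(-1) ≡ 2 in F_5 gives a(x)^(-1) ≡ 2·(x^3 + 4x^2 + 3x + 1) ≡ 2x^3 + 3x^2 + x + 2 (mod f). Check: (4x^3 + x + 2)·(2x^3 + 3x^2 + x + 2) = 3x^6 + 2x^5 + x^4 + 2x^2 + 4x + 4 ≡ 1 (mod x^4 + x^3 + 3x^2 + 1).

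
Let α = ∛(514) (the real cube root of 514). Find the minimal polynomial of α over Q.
m_α(x) = x^3 - 514

α satisfies α^3 = 514, so x^3 - 514 annihilates α. By the rational root test, a rational root p/q (in lowest terms) of x^3 - 514 would satisfy p^3 = 514 q^3, forcing q = 1 and p^3 = 514; but 514 is not a perfect cube, contradiction. A monic cubic over Q with no rational root is irreducible (any nontrivial factorization would include a linear factor). Hence x^3 - 514 is the minimal polynomial of α, and in particular [Q(α):Q] = 3.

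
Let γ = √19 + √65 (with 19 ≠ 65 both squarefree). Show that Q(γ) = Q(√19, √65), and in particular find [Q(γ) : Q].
[Q(γ) : Q] = 4 (equivalently, Q(γ) = Q(√19, √65))

Obviously Q(γ) ⊆ Q(√19, √65), and [Q(√19, √65):Q] = 4 (since 19, 65 are distinct squarefree integers > 1 with 1235 not a perfect square). To show equality we compute the minimal polynomial of γ. From γ = √19 + √65: γ^2 = 19 + 2√(1235) + 65 = 84 + 2√(1235), so γ^2 - 84 = 2√(1235); squaring, (γ^2 - 84)^2 = 4·1235, i.e. γ^4 - 168γ^2 + 7056 - 4940 = 0, i.e. γ^4 - 168γ^2 + 2116 = 0. So γ is a root of x^4 - 168x^2 + 2116. This polynomial is irreducible over Q: it has no rational root (each ±√19 ± √65 is irrational), and any factorization into two quadratics over Q would force √(1235) ∈ Q (pairing opposite roots) or √19, √65 ∈ Q (other pairings), all impossible. Hence [Q(γ):Q] = 4 = [Q(√19, √65):Q], so Q(γ) = Q(√19, √65).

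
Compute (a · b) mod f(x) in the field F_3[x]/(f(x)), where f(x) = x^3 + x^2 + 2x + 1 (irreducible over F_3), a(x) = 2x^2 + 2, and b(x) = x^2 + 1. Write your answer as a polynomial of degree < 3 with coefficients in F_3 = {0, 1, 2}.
a · b ≡ 2x^2 + 2x + 1 (mod f(x))

Multiply in F_3[x]: a(x)·b(x) = (2x^2 + 2)·(x^2 + 1) = 2x^4 + x^2 + 2. This has degree ≥ 3, so divide by f(x) over F_3: 2x^4 + x^2 + 2 = (2x + 1)·(x^3 + x^2 + 2x + 1) + (2x^2 + 2x + 1). Hence a·b ≡ 2x^2 + 2x + 1 (mod f). (F_3[x]/(f) is a field with 3^3 = 27 elements since f is irreducible of degree 3.)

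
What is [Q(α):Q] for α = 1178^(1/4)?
[Q(α):Q] = 4

α is a root of x^4 - 1178. By Eisenstein's criterion at the prime p = 2 (which divides the constant term 1178 but p^2 = 4 does not, since 1178 is squarefree), x^4 - 1178 is irreducible over Q. Hence [Q(α):Q] = 4.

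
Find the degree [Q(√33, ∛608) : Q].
[Q(√33, ∛608) : Q] = 6

Let L = Q(√33, ∛608). Since Q(√33) ⊂ L and [Q(√33):Q] = 2, the tower law gives 2 | [L:Q]. Likewise Q(∛608) ⊂ L with [Q(∛608):Q] = 3 (because 608 is not a perfect cube), so 3 | [L:Q]. As gcd(2,3) = 1, [L:Q] is divisible by 6. Conversely L is generated over Q by √33 and ∛608, so [L:Q] ≤ 2·3 = 6. Therefore [Q(√33, ∛608) : Q] = 6.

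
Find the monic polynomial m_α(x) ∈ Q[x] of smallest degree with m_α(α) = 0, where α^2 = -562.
m_α(x) = x^2 + 562

α satisfies α^2 + 562 = 0, so x^2 + 562 annihilates α. Since d = -562 is squarefree and ≠ 1, it is not a perfect square in Q, so x^2 + 562 has no rational root and is therefore irreducible over Q (a degree-2 polynomial over a field is irreducible iff it has no root). Hence m_α(x) = x^2 + 562.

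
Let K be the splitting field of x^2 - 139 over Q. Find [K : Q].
[K : Q] = 2

f(x) = x^2 - 139 factors as (x - √139)(x + √139). The splitting field is K = Q(√139). Since 139 is squarefree and > 1, it is not a perfect square, so x^2 - 139 is irreducible over Q and [Q(√139) : Q] = 2. Hence [K : Q] = 2.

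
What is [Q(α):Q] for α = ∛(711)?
[Q(α):Q] = 3

The minimal polynomial of α is x^3 - 711, irreducible over Q since 711 is not a perfect cube (so x^3 - 711 has no rational root). Hence [Q(α):Q] = deg(m_α) = 3.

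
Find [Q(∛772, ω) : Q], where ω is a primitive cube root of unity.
[Q(∛772, ω) : Q] = 6

[Q(∛772):Q] = 3 (min poly x^3 - 772, irreducible since 772 is not a perfect cube). [Q(ω):Q] = 2 (min poly x^2 + x + 1). Since Q(∛772) ⊂ R and ω ∉ R, we have ω ∉ Q(∛772), so x^2 + x + 1 remains irreducible over Q(∛772) and [Q(∛772, ω) : Q(∛772)] = 2. By the tower law, [Q(∛772, ω) : Q] = 3 · 2 = 6. (In fact Q(∛772, ω) is the splitting field of x^3 - 772 over Q.)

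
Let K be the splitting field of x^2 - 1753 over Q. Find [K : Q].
[K : Q] = 2

f(x) = x^2 - 1753 factors as (x - √1753)(x + √1753). The splitting field is K = Q(√1753). Since 1753 is squarefree and > 1, it is not a perfect square, so x^2 - 1753 is irreducible over Q and [Q(√1753) : Q] = 2. Hence [K : Q] = 2.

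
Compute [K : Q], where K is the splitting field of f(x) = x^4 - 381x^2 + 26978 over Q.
[K : Q] = 4

Solving the quadratic in x^2: x^2 = (381 ± √(381^2 - 4·26978))/2 = (381 ± √37249)/2 = (381 ± 193)/2, giving x^2 = 287 or x^2 = 94. So f(x) = (x^2 - 287)(x^2 - 94) and the roots of f are ±√287, ±√94. Hence the splitting field is K = Q(√287, √94). Since 287 and 94 are distinct squarefree integers > 1, their product 26978 is not a perfect square, so √94 ∉ Q(√287). By the tower law [K:Q] = [Q(√287,√94):Q(√287)] · [Q(√287):Q] = 2 · 2 = 4.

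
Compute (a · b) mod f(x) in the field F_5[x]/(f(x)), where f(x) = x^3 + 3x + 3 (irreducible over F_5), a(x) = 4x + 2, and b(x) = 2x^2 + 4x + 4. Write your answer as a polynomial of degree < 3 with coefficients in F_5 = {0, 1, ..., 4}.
a · b ≡ 4 (mod f(x))

Multiply in F_5[x]: a(x)·b(x) = (4x + 2)·(2x^2 + 4x + 4) = 3x^3 + 4x + 3. This has degree ≥ 3, so divide by f(x) over F_5: 3x^3 + 4x + 3 = (3)·(x^3 + 3x + 3) + (4). Hence a·b ≡ 4 (mod f). (F_5[x]/(f) is a field with 5^3 = 125 elements since f is irreducible of degree 3.)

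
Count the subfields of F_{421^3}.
F_{421^3} has 2 subfields

The subfields of F_{p^n} are exactly the fields F_{p^d} for d | n (each is the fixed field of the unique index-d subgroup of Gal(F_{p^n}/F_p) ≅ Z/nZ). The divisors of n = 3 are {1, 3}, giving 2 subfields: F_{421^1}, F_{421^3}.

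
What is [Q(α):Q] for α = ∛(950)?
[Q(α):Q] = 3

The minimal polynomial of α is x^3 - 950, irreducible over Q since 950 is not a perfect cube (so x^3 - 950 has no rational root). Hence [Q(α):Q] = deg(m_α) = 3.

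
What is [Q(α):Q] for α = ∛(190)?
[Q(α):Q] = 3

The minimal polynomial of α is x^3 - 190, irreducible over Q since 190 is not a perfect cube (so x^3 - 190 has no rational root). Hence [Q(α):Q] = deg(m_α) = 3.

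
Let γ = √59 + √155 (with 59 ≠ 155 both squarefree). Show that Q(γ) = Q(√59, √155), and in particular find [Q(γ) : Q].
[Q(γ) : Q] = 4 (equivalently, Q(γ) = Q(√59, √155))

Obviously Q(γ) ⊆ Q(√59, √155), and [Q(√59, √155):Q] = 4 (since 59, 155 are distinct squarefree integers > 1 with 9145 not a perfect square). To show equality we compute the minimal polynomial of γ. From γ = √59 + √155: γ^2 = 59 + 2√(9145) + 155 = 214 + 2√(9145), so γ^2 - 214 = 2√(9145); squaring, (γ^2 - 214)^2 = 4·9145, i.e. γ^4 - 428γ^2 + 45796 - 36580 = 0, i.e. γ^4 - 428γ^2 + 9216 = 0. So γ is a root of x^4 - 428x^2 + 9216. This polynomial is irreducible over Q: it has no rational root (each ±√59 ± √155 is irrational), and any factorization into two quadratics over Q would force √(9145) ∈ Q (pairing opposite roots) or √59, √155 ∈ Q (other pairings), all impossible. Hence [Q(γ):Q] = 4 = [Q(√59, √155):Q], so Q(γ) = Q(√59, √155).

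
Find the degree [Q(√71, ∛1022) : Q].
[Q(√71, ∛1022) : Q] = 6

Let L = Q(√71, ∛1022). Since Q(√71) ⊂ L and [Q(√71):Q] = 2, the tower law gives 2 | [L:Q]. Likewise Q(∛1022) ⊂ L with [Q(∛1022):Q] = 3 (because 1022 is not a perfect cube), so 3 | [L:Q]. As gcd(2,3) = 1, [L:Q] is divisible by 6. Conversely L is generated over Q by √71 and ∛1022, so [L:Q] ≤ 2·3 = 6. Therefore [Q(√71, ∛1022) : Q] = 6.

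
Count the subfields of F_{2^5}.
F_{2^5} has 2 subfields

The subfields of F_{p^n} are exactly the fields F_{p^d} for d | n (each is the fixed field of the unique index-d subgroup of Gal(F_{p^n}/F_p) ≅ Z/nZ). The divisors of n = 5 are {1, 5}, giving 2 subfields: F_{2^1}, F_{2^5}.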